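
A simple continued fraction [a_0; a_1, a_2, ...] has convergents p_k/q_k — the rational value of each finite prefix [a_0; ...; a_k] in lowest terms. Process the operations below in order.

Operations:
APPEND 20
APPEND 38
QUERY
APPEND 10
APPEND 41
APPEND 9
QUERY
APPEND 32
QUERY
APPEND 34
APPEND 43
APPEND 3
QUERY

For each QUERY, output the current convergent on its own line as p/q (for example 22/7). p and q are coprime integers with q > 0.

APPEND 20: p_0 = 20·1 + 0 = 20, q_0 = 20·0 + 1 = 1 → 20/1
APPEND 38: p_1 = 38·20 + 1 = 761, q_1 = 38·1 + 0 = 38 → 761/38
APPEND 10: p_2 = 10·761 + 20 = 7630, q_2 = 10·38 + 1 = 381 → 7630/381
APPEND 41: p_3 = 41·7630 + 761 = 313591, q_3 = 41·381 + 38 = 15659 → 313591/15659
APPEND 9: p_4 = 9·313591 + 7630 = 2829949, q_4 = 9·15659 + 381 = 141312 → 2829949/141312
APPEND 32: p_5 = 32·2829949 + 313591 = 90871959, q_5 = 32·141312 + 15659 = 4537643 → 90871959/4537643
APPEND 34: p_6 = 34·90871959 + 2829949 = 3092476555, q_6 = 34·4537643 + 141312 = 154421174 → 3092476555/154421174
APPEND 43: p_7 = 43·3092476555 + 90871959 = 133067363824, q_7 = 43·154421174 + 4537643 = 6644648125 → 133067363824/6644648125
APPEND 3: p_8 = 3·133067363824 + 3092476555 = 402294568027, q_8 = 3·6644648125 + 154421174 = 20088365549 → 402294568027/20088365549

761/38
2829949/141312
90871959/4537643
402294568027/20088365549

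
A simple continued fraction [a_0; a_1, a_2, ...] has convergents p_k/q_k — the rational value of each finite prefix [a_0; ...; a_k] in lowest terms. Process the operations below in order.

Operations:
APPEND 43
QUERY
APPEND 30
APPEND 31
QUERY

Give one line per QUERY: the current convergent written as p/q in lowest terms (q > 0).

APPEND 43: p_0 = 43·1 + 0 = 43, q_0 = 43·0 + 1 = 1 → 43/1
APPEND 30: p_1 = 30·43 + 1 = 1291, q_1 = 30·1 + 0 = 30 → 1291/30
APPEND 31: p_2 = 31·1291 + 43 = 40064, q_2 = 31·30 + 1 = 931 → 40064/931

43/1
40064/931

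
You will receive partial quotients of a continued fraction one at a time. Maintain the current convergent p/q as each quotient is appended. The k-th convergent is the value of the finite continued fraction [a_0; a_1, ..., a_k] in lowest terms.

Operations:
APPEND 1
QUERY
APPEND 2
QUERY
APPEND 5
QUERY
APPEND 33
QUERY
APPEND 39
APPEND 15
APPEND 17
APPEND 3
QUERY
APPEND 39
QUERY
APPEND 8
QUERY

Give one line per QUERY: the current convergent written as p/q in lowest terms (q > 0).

APPEND 1: p_0 = 1·1 + 0 = 1, q_0 = 1·0 + 1 = 1 → 1/1
APPEND 2: p_1 = 2·1 + 1 = 3, q_1 = 2·1 + 0 = 2 → 3/2
APPEND 5: p_2 = 5·3 + 1 = 16, q_2 = 5·2 + 1 = 11 → 16/11
APPEND 33: p_3 = 33·16 + 3 = 531, q_3 = 33·11 + 2 = 365 → 531/365
APPEND 39: p_4 = 39·531 + 16 = 20725, q_4 = 39·365 + 11 = 14246 → 20725/14246
APPEND 15: p_5 = 15·20725 + 531 = 311406, q_5 = 15·14246 + 365 = 214055 → 311406/214055
APPEND 17: p_6 = 17·311406 + 20725 = 5314627, q_6 = 17·214055 + 14246 = 3653181 → 5314627/3653181
APPEND 3: p_7 = 3·5314627 + 311406 = 16255287, q_7 = 3·3653181 + 214055 = 11173598 → 16255287/11173598
APPEND 39: p_8 = 39·16255287 + 5314627 = 639270820, q_8 = 39·11173598 + 3653181 = 439423503 → 639270820/439423503
APPEND 8: p_9 = 8·639270820 + 16255287 = 5130421847, q_9 = 8·439423503 + 11173598 = 3526561622 → 5130421847/3526561622

1/1
3/2
16/11
531/365
16255287/11173598
639270820/439423503
5130421847/3526561622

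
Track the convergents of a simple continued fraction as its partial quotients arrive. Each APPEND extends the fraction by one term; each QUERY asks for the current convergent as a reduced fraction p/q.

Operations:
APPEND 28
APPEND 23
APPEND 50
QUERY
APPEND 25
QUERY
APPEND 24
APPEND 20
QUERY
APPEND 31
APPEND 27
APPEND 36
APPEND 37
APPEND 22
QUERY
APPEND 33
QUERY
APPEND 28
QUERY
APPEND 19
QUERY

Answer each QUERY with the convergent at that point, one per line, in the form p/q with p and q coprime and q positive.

32278/1151
807595/28798
389098755/13874858
9599151145645517/342295772872285
317207777890937440/11311300327168347
8891416932091893837/317058704933586001
169254129487636920343/6035426694065302366

APPEND 28: p_0 = 28·1 + 0 = 28, q_0 = 28·0 + 1 = 1 → 28/1
APPEND 23: p_1 = 23·28 + 1 = 645, q_1 = 23·1 + 0 = 23 → 645/23
APPEND 50: p_2 = 50·645 + 28 = 32278, q_2 = 50·23 + 1 = 1151 → 32278/1151
APPEND 25: p_3 = 25·32278 + 645 = 807595, q_3 = 25·1151 + 23 = 28798 → 807595/28798
APPEND 24: p_4 = 24·807595 + 32278 = 19414558, q_4 = 24·28798 + 1151 = 692303 → 19414558/692303
APPEND 20: p_5 = 20·19414558 + 807595 = 389098755, q_5 = 20·692303 + 28798 = 13874858 → 389098755/13874858
APPEND 31: p_6 = 31·389098755 + 19414558 = 12081475963, q_6 = 31·13874858 + 692303 = 430812901 → 12081475963/430812901
APPEND 27: p_7 = 27·12081475963 + 389098755 = 326588949756, q_7 = 27·430812901 + 13874858 = 11645823185 → 326588949756/11645823185
APPEND 36: p_8 = 36·326588949756 + 12081475963 = 11769283667179, q_8 = 36·11645823185 + 430812901 = 419680447561 → 11769283667179/419680447561
APPEND 37: p_9 = 37·11769283667179 + 326588949756 = 435790084635379, q_9 = 37·419680447561 + 11645823185 = 15539822382942 → 435790084635379/15539822382942
APPEND 22: p_10 = 22·435790084635379 + 11769283667179 = 9599151145645517, q_10 = 22·15539822382942 + 419680447561 = 342295772872285 → 9599151145645517/342295772872285
APPEND 33: p_11 = 33·9599151145645517 + 435790084635379 = 317207777890937440, q_11 = 33·342295772872285 + 15539822382942 = 11311300327168347 → 317207777890937440/11311300327168347
APPEND 28: p_12 = 28·317207777890937440 + 9599151145645517 = 8891416932091893837, q_12 = 28·11311300327168347 + 342295772872285 = 317058704933586001 → 8891416932091893837/317058704933586001
APPEND 19: p_13 = 19·8891416932091893837 + 317207777890937440 = 169254129487636920343, q_13 = 19·317058704933586001 + 11311300327168347 = 6035426694065302366 → 169254129487636920343/6035426694065302366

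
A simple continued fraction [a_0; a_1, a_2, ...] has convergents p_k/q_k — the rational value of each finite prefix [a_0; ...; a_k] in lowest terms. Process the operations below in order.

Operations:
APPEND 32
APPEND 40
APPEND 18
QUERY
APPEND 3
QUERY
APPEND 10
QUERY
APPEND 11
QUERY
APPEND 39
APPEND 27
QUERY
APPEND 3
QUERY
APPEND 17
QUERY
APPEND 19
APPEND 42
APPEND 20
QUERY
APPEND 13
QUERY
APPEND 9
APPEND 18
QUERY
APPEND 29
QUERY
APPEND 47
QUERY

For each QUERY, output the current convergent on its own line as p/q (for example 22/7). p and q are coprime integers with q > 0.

23090/721
70551/2203
728600/22751
8085151/252464
8541421354/266711333
25940313551/810002846
449526751721/14036759715
7213794304480670/225255331073771
94139587326042931/2939568695090840
15474601031625649813/483204293259134798
449617899997382711626/14039605878101800473
21147515900908613096235/660344680564043757029

APPEND 32: p_0 = 32·1 + 0 = 32, q_0 = 32·0 + 1 = 1 → 32/1
APPEND 40: p_1 = 40·32 + 1 = 1281, q_1 = 40·1 + 0 = 40 → 1281/40
APPEND 18: p_2 = 18·1281 + 32 = 23090, q_2 = 18·40 + 1 = 721 → 23090/721
APPEND 3: p_3 = 3·23090 + 1281 = 70551, q_3 = 3·721 + 40 = 2203 → 70551/2203
APPEND 10: p_4 = 10·70551 + 23090 = 728600, q_4 = 10·2203 + 721 = 22751 → 728600/22751
APPEND 11: p_5 = 11·728600 + 70551 = 8085151, q_5 = 11·22751 + 2203 = 252464 → 8085151/252464
APPEND 39: p_6 = 39·8085151 + 728600 = 316049489, q_6 = 39·252464 + 22751 = 9868847 → 316049489/9868847
APPEND 27: p_7 = 27·316049489 + 8085151 = 8541421354, q_7 = 27·9868847 + 252464 = 266711333 → 8541421354/266711333
APPEND 3: p_8 = 3·8541421354 + 316049489 = 25940313551, q_8 = 3·266711333 + 9868847 = 810002846 → 25940313551/810002846
APPEND 17: p_9 = 17·25940313551 + 8541421354 = 449526751721, q_9 = 17·810002846 + 266711333 = 14036759715 → 449526751721/14036759715
APPEND 19: p_10 = 19·449526751721 + 25940313551 = 8566948596250, q_10 = 19·14036759715 + 810002846 = 267508437431 → 8566948596250/267508437431
APPEND 42: p_11 = 42·8566948596250 + 449526751721 = 360261367794221, q_11 = 42·267508437431 + 14036759715 = 11249391131817 → 360261367794221/11249391131817
APPEND 20: p_12 = 20·360261367794221 + 8566948596250 = 7213794304480670, q_12 = 20·11249391131817 + 267508437431 = 225255331073771 → 7213794304480670/225255331073771
APPEND 13: p_13 = 13·7213794304480670 + 360261367794221 = 94139587326042931, q_13 = 13·225255331073771 + 11249391131817 = 2939568695090840 → 94139587326042931/2939568695090840
APPEND 9: p_14 = 9·94139587326042931 + 7213794304480670 = 854470080238867049, q_14 = 9·2939568695090840 + 225255331073771 = 26681373586891331 → 854470080238867049/26681373586891331
APPEND 18: p_15 = 18·854470080238867049 + 94139587326042931 = 15474601031625649813, q_15 = 18·26681373586891331 + 2939568695090840 = 483204293259134798 → 15474601031625649813/483204293259134798
APPEND 29: p_16 = 29·15474601031625649813 + 854470080238867049 = 449617899997382711626, q_16 = 29·483204293259134798 + 26681373586891331 = 14039605878101800473 → 449617899997382711626/14039605878101800473
APPEND 47: p_17 = 47·449617899997382711626 + 15474601031625649813 = 21147515900908613096235, q_17 = 47·14039605878101800473 + 483204293259134798 = 660344680564043757029 → 21147515900908613096235/660344680564043757029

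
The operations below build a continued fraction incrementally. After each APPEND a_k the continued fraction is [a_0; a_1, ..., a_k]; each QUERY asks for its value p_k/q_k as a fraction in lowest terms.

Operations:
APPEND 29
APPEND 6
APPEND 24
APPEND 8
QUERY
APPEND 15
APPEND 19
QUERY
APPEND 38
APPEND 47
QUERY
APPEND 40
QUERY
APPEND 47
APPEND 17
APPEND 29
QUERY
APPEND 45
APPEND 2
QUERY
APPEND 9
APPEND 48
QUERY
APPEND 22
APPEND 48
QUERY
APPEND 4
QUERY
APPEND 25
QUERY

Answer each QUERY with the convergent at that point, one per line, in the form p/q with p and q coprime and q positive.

APPEND 29: p_0 = 29·1 + 0 = 29, q_0 = 29·0 + 1 = 1 → 29/1
APPEND 6: p_1 = 6·29 + 1 = 175, q_1 = 6·1 + 0 = 6 → 175/6
APPEND 24: p_2 = 24·175 + 29 = 4229, q_2 = 24·6 + 1 = 145 → 4229/145
APPEND 8: p_3 = 8·4229 + 175 = 34007, q_3 = 8·145 + 6 = 1166 → 34007/1166
APPEND 15: p_4 = 15·34007 + 4229 = 514334, q_4 = 15·1166 + 145 = 17635 → 514334/17635
APPEND 19: p_5 = 19·514334 + 34007 = 9806353, q_5 = 19·17635 + 1166 = 336231 → 9806353/336231
APPEND 38: p_6 = 38·9806353 + 514334 = 373155748, q_6 = 38·336231 + 17635 = 12794413 → 373155748/12794413
APPEND 47: p_7 = 47·373155748 + 9806353 = 17548126509, q_7 = 47·12794413 + 336231 = 601673642 → 17548126509/601673642
APPEND 40: p_8 = 40·17548126509 + 373155748 = 702298216108, q_8 = 40·601673642 + 12794413 = 24079740093 → 702298216108/24079740093
APPEND 47: p_9 = 47·702298216108 + 17548126509 = 33025564283585, q_9 = 47·24079740093 + 601673642 = 1132349458013 → 33025564283585/1132349458013
APPEND 17: p_10 = 17·33025564283585 + 702298216108 = 562136891037053, q_10 = 17·1132349458013 + 24079740093 = 19274020526314 → 562136891037053/19274020526314
APPEND 29: p_11 = 29·562136891037053 + 33025564283585 = 16334995404358122, q_11 = 29·19274020526314 + 1132349458013 = 560078944721119 → 16334995404358122/560078944721119
APPEND 45: p_12 = 45·16334995404358122 + 562136891037053 = 735636930087152543, q_12 = 45·560078944721119 + 19274020526314 = 25222826532976669 → 735636930087152543/25222826532976669
APPEND 2: p_13 = 2·735636930087152543 + 16334995404358122 = 1487608855578663208, q_13 = 2·25222826532976669 + 560078944721119 = 51005732010674457 → 1487608855578663208/51005732010674457
APPEND 9: p_14 = 9·1487608855578663208 + 735636930087152543 = 14124116630295121415, q_14 = 9·51005732010674457 + 25222826532976669 = 484274414629046782 → 14124116630295121415/484274414629046782
APPEND 48: p_15 = 48·14124116630295121415 + 1487608855578663208 = 679445207109744491128, q_15 = 48·484274414629046782 + 51005732010674457 = 23296177634204919993 → 679445207109744491128/23296177634204919993
APPEND 22: p_16 = 22·679445207109744491128 + 14124116630295121415 = 14961918673044673926231, q_16 = 22·23296177634204919993 + 484274414629046782 = 513000182367137286628 → 14961918673044673926231/513000182367137286628
APPEND 48: p_17 = 48·14961918673044673926231 + 679445207109744491128 = 718851541513254092950216, q_17 = 48·513000182367137286628 + 23296177634204919993 = 24647304931256794678137 → 718851541513254092950216/24647304931256794678137
APPEND 4: p_18 = 4·718851541513254092950216 + 14961918673044673926231 = 2890368084726061045727095, q_18 = 4·24647304931256794678137 + 513000182367137286628 = 99102219907394315999176 → 2890368084726061045727095/99102219907394315999176
APPEND 25: p_19 = 25·2890368084726061045727095 + 718851541513254092950216 = 72978053659664780236127591, q_19 = 25·99102219907394315999176 + 24647304931256794678137 = 2502202802616114694657537 → 72978053659664780236127591/2502202802616114694657537

34007/1166
9806353/336231
17548126509/601673642
702298216108/24079740093
16334995404358122/560078944721119
1487608855578663208/51005732010674457
679445207109744491128/23296177634204919993
718851541513254092950216/24647304931256794678137
2890368084726061045727095/99102219907394315999176
72978053659664780236127591/2502202802616114694657537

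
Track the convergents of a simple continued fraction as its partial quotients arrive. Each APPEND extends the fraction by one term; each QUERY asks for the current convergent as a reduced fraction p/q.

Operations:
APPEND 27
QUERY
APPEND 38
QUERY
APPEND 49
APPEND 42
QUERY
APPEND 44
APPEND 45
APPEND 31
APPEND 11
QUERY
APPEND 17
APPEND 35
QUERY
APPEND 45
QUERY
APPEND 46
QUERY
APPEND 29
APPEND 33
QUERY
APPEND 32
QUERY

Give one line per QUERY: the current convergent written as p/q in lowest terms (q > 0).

27/1
1027/38
2115727/78284
1435208726172/53104148087
859937630996987/31818546298732
38721722035500724/1432742167504387
1782059151264030291/65937958251500534
1708490483738112542670/63215844496465156343
54723413916728293744603/2024820657418346022849

APPEND 27: p_0 = 27·1 + 0 = 27, q_0 = 27·0 + 1 = 1 → 27/1
APPEND 38: p_1 = 38·27 + 1 = 1027, q_1 = 38·1 + 0 = 38 → 1027/38
APPEND 49: p_2 = 49·1027 + 27 = 50350, q_2 = 49·38 + 1 = 1863 → 50350/1863
APPEND 42: p_3 = 42·50350 + 1027 = 2115727, q_3 = 42·1863 + 38 = 78284 → 2115727/78284
APPEND 44: p_4 = 44·2115727 + 50350 = 93142338, q_4 = 44·78284 + 1863 = 3446359 → 93142338/3446359
APPEND 45: p_5 = 45·93142338 + 2115727 = 4193520937, q_5 = 45·3446359 + 78284 = 155164439 → 4193520937/155164439
APPEND 31: p_6 = 31·4193520937 + 93142338 = 130092291385, q_6 = 31·155164439 + 3446359 = 4813543968 → 130092291385/4813543968
APPEND 11: p_7 = 11·130092291385 + 4193520937 = 1435208726172, q_7 = 11·4813543968 + 155164439 = 53104148087 → 1435208726172/53104148087
APPEND 17: p_8 = 17·1435208726172 + 130092291385 = 24528640636309, q_8 = 17·53104148087 + 4813543968 = 907584061447 → 24528640636309/907584061447
APPEND 35: p_9 = 35·24528640636309 + 1435208726172 = 859937630996987, q_9 = 35·907584061447 + 53104148087 = 31818546298732 → 859937630996987/31818546298732
APPEND 45: p_10 = 45·859937630996987 + 24528640636309 = 38721722035500724, q_10 = 45·31818546298732 + 907584061447 = 1432742167504387 → 38721722035500724/1432742167504387
APPEND 46: p_11 = 46·38721722035500724 + 859937630996987 = 1782059151264030291, q_11 = 46·1432742167504387 + 31818546298732 = 65937958251500534 → 1782059151264030291/65937958251500534
APPEND 29: p_12 = 29·1782059151264030291 + 38721722035500724 = 51718437108692379163, q_12 = 29·65937958251500534 + 1432742167504387 = 1913633531461019873 → 51718437108692379163/1913633531461019873
APPEND 33: p_13 = 33·51718437108692379163 + 1782059151264030291 = 1708490483738112542670, q_13 = 33·1913633531461019873 + 65937958251500534 = 63215844496465156343 → 1708490483738112542670/63215844496465156343
APPEND 32: p_14 = 32·1708490483738112542670 + 51718437108692379163 = 54723413916728293744603, q_14 = 32·63215844496465156343 + 1913633531461019873 = 2024820657418346022849 → 54723413916728293744603/2024820657418346022849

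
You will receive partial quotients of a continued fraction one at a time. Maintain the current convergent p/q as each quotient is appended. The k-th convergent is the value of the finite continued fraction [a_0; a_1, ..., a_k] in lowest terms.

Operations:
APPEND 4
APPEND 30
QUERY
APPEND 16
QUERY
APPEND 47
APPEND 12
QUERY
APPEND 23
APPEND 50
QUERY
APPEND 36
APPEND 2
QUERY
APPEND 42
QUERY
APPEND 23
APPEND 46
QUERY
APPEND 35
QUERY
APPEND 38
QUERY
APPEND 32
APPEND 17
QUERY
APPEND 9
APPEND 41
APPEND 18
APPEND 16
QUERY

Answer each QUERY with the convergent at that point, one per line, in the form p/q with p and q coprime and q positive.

121/30
1940/481
1097552/272125
1267847402/314347725
92603530340/22959946949
3935016115749/975640571470
4171441828973831/1034259522746384
146091061988276652/36221545989214199
5555631797383486607/1377453007112885946
3030302877627800903899/751327655158339481953
326577745970400207081503266/80971078474807824253083937

APPEND 4: p_0 = 4·1 + 0 = 4, q_0 = 4·0 + 1 = 1 → 4/1
APPEND 30: p_1 = 30·4 + 1 = 121, q_1 = 30·1 + 0 = 30 → 121/30
APPEND 16: p_2 = 16·121 + 4 = 1940, q_2 = 16·30 + 1 = 481 → 1940/481
APPEND 47: p_3 = 47·1940 + 121 = 91301, q_3 = 47·481 + 30 = 22637 → 91301/22637
APPEND 12: p_4 = 12·91301 + 1940 = 1097552, q_4 = 12·22637 + 481 = 272125 → 1097552/272125
APPEND 23: p_5 = 23·1097552 + 91301 = 25334997, q_5 = 23·272125 + 22637 = 6281512 → 25334997/6281512
APPEND 50: p_6 = 50·25334997 + 1097552 = 1267847402, q_6 = 50·6281512 + 272125 = 314347725 → 1267847402/314347725
APPEND 36: p_7 = 36·1267847402 + 25334997 = 45667841469, q_7 = 36·314347725 + 6281512 = 11322799612 → 45667841469/11322799612
APPEND 2: p_8 = 2·45667841469 + 1267847402 = 92603530340, q_8 = 2·11322799612 + 314347725 = 22959946949 → 92603530340/22959946949
APPEND 42: p_9 = 42·92603530340 + 45667841469 = 3935016115749, q_9 = 42·22959946949 + 11322799612 = 975640571470 → 3935016115749/975640571470
APPEND 23: p_10 = 23·3935016115749 + 92603530340 = 90597974192567, q_10 = 23·975640571470 + 22959946949 = 22462693090759 → 90597974192567/22462693090759
APPEND 46: p_11 = 46·90597974192567 + 3935016115749 = 4171441828973831, q_11 = 46·22462693090759 + 975640571470 = 1034259522746384 → 4171441828973831/1034259522746384
APPEND 35: p_12 = 35·4171441828973831 + 90597974192567 = 146091061988276652, q_12 = 35·1034259522746384 + 22462693090759 = 36221545989214199 → 146091061988276652/36221545989214199
APPEND 38: p_13 = 38·146091061988276652 + 4171441828973831 = 5555631797383486607, q_13 = 38·36221545989214199 + 1034259522746384 = 1377453007112885946 → 5555631797383486607/1377453007112885946
APPEND 32: p_14 = 32·5555631797383486607 + 146091061988276652 = 177926308578259848076, q_14 = 32·1377453007112885946 + 36221545989214199 = 44114717773601564471 → 177926308578259848076/44114717773601564471
APPEND 17: p_15 = 17·177926308578259848076 + 5555631797383486607 = 3030302877627800903899, q_15 = 17·44114717773601564471 + 1377453007112885946 = 751327655158339481953 → 3030302877627800903899/751327655158339481953
APPEND 9: p_16 = 9·3030302877627800903899 + 177926308578259848076 = 27450652207228467983167, q_16 = 9·751327655158339481953 + 44114717773601564471 = 6806063614198656902048 → 27450652207228467983167/6806063614198656902048
APPEND 41: p_17 = 41·27450652207228467983167 + 3030302877627800903899 = 1128507043373994988213746, q_17 = 41·6806063614198656902048 + 751327655158339481953 = 279799935837303272465921 → 1128507043373994988213746/279799935837303272465921
APPEND 18: p_18 = 18·1128507043373994988213746 + 27450652207228467983167 = 20340577432939138255830595, q_18 = 18·279799935837303272465921 + 6806063614198656902048 = 5043204908685657561288626 → 20340577432939138255830595/5043204908685657561288626
APPEND 16: p_19 = 16·20340577432939138255830595 + 1128507043373994988213746 = 326577745970400207081503266, q_19 = 16·5043204908685657561288626 + 279799935837303272465921 = 80971078474807824253083937 → 326577745970400207081503266/80971078474807824253083937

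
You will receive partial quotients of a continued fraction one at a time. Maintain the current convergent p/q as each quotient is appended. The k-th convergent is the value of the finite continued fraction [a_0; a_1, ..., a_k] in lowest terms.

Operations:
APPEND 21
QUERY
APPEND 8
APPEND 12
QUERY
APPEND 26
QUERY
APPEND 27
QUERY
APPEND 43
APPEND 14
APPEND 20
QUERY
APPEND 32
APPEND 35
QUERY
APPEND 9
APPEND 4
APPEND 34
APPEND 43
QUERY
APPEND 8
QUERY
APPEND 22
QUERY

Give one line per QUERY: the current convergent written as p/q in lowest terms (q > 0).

21/1
2049/97
53443/2530
1445010/68407
17503973513/828640851
19652477431193/930351363406
1074720855123294934/50877453814438643
8622743386787786779/408202024110458547
190775075364454604072/9031321984244526677

APPEND 21: p_0 = 21·1 + 0 = 21, q_0 = 21·0 + 1 = 1 → 21/1
APPEND 8: p_1 = 8·21 + 1 = 169, q_1 = 8·1 + 0 = 8 → 169/8
APPEND 12: p_2 = 12·169 + 21 = 2049, q_2 = 12·8 + 1 = 97 → 2049/97
APPEND 26: p_3 = 26·2049 + 169 = 53443, q_3 = 26·97 + 8 = 2530 → 53443/2530
APPEND 27: p_4 = 27·53443 + 2049 = 1445010, q_4 = 27·2530 + 97 = 68407 → 1445010/68407
APPEND 43: p_5 = 43·1445010 + 53443 = 62188873, q_5 = 43·68407 + 2530 = 2944031 → 62188873/2944031
APPEND 14: p_6 = 14·62188873 + 1445010 = 872089232, q_6 = 14·2944031 + 68407 = 41284841 → 872089232/41284841
APPEND 20: p_7 = 20·872089232 + 62188873 = 17503973513, q_7 = 20·41284841 + 2944031 = 828640851 → 17503973513/828640851
APPEND 32: p_8 = 32·17503973513 + 872089232 = 560999241648, q_8 = 32·828640851 + 41284841 = 26557792073 → 560999241648/26557792073
APPEND 35: p_9 = 35·560999241648 + 17503973513 = 19652477431193, q_9 = 35·26557792073 + 828640851 = 930351363406 → 19652477431193/930351363406
APPEND 9: p_10 = 9·19652477431193 + 560999241648 = 177433296122385, q_10 = 9·930351363406 + 26557792073 = 8399720062727 → 177433296122385/8399720062727
APPEND 4: p_11 = 4·177433296122385 + 19652477431193 = 729385661920733, q_11 = 4·8399720062727 + 930351363406 = 34529231614314 → 729385661920733/34529231614314
APPEND 34: p_12 = 34·729385661920733 + 177433296122385 = 24976545801427307, q_12 = 34·34529231614314 + 8399720062727 = 1182393594949403 → 24976545801427307/1182393594949403
APPEND 43: p_13 = 43·24976545801427307 + 729385661920733 = 1074720855123294934, q_13 = 43·1182393594949403 + 34529231614314 = 50877453814438643 → 1074720855123294934/50877453814438643
APPEND 8: p_14 = 8·1074720855123294934 + 24976545801427307 = 8622743386787786779, q_14 = 8·50877453814438643 + 1182393594949403 = 408202024110458547 → 8622743386787786779/408202024110458547
APPEND 22: p_15 = 22·8622743386787786779 + 1074720855123294934 = 190775075364454604072, q_15 = 22·408202024110458547 + 50877453814438643 = 9031321984244526677 → 190775075364454604072/9031321984244526677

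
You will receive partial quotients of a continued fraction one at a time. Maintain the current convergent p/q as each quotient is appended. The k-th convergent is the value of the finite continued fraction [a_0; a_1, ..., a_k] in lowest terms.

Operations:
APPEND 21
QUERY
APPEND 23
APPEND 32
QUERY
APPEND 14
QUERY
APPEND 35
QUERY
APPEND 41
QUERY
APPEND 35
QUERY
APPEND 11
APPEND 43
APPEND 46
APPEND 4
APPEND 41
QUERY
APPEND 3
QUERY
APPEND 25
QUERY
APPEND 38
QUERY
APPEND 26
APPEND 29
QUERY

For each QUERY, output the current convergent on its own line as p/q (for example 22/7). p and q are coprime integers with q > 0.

APPEND 21: p_0 = 21·1 + 0 = 21, q_0 = 21·0 + 1 = 1 → 21/1
APPEND 23: p_1 = 23·21 + 1 = 484, q_1 = 23·1 + 0 = 23 → 484/23
APPEND 32: p_2 = 32·484 + 21 = 15509, q_2 = 32·23 + 1 = 737 → 15509/737
APPEND 14: p_3 = 14·15509 + 484 = 217610, q_3 = 14·737 + 23 = 10341 → 217610/10341
APPEND 35: p_4 = 35·217610 + 15509 = 7631859, q_4 = 35·10341 + 737 = 362672 → 7631859/362672
APPEND 41: p_5 = 41·7631859 + 217610 = 313123829, q_5 = 41·362672 + 10341 = 14879893 → 313123829/14879893
APPEND 35: p_6 = 35·313123829 + 7631859 = 10966965874, q_6 = 35·14879893 + 362672 = 521158927 → 10966965874/521158927
APPEND 11: p_7 = 11·10966965874 + 313123829 = 120949748443, q_7 = 11·521158927 + 14879893 = 5747628090 → 120949748443/5747628090
APPEND 43: p_8 = 43·120949748443 + 10966965874 = 5211806148923, q_8 = 43·5747628090 + 521158927 = 247669166797 → 5211806148923/247669166797
APPEND 46: p_9 = 46·5211806148923 + 120949748443 = 239864032598901, q_9 = 46·247669166797 + 5747628090 = 11398529300752 → 239864032598901/11398529300752
APPEND 4: p_10 = 4·239864032598901 + 5211806148923 = 964667936544527, q_10 = 4·11398529300752 + 247669166797 = 45841786369805 → 964667936544527/45841786369805
APPEND 41: p_11 = 41·964667936544527 + 239864032598901 = 39791249430924508, q_11 = 41·45841786369805 + 11398529300752 = 1890911770462757 → 39791249430924508/1890911770462757
APPEND 3: p_12 = 3·39791249430924508 + 964667936544527 = 120338416229318051, q_12 = 3·1890911770462757 + 45841786369805 = 5718577097758076 → 120338416229318051/5718577097758076
APPEND 25: p_13 = 25·120338416229318051 + 39791249430924508 = 3048251655163875783, q_13 = 25·5718577097758076 + 1890911770462757 = 144855339214414657 → 3048251655163875783/144855339214414657
APPEND 38: p_14 = 38·3048251655163875783 + 120338416229318051 = 115953901312456597805, q_14 = 38·144855339214414657 + 5718577097758076 = 5510221467245515042 → 115953901312456597805/5510221467245515042
APPEND 26: p_15 = 26·115953901312456597805 + 3048251655163875783 = 3017849685779035418713, q_15 = 26·5510221467245515042 + 144855339214414657 = 143410613487597805749 → 3017849685779035418713/143410613487597805749
APPEND 29: p_16 = 29·3017849685779035418713 + 115953901312456597805 = 87633594788904483740482, q_16 = 29·143410613487597805749 + 5510221467245515042 = 4164418012607581881763 → 87633594788904483740482/4164418012607581881763

21/1
15509/737
217610/10341
7631859/362672
313123829/14879893
10966965874/521158927
39791249430924508/1890911770462757
120338416229318051/5718577097758076
3048251655163875783/144855339214414657
115953901312456597805/5510221467245515042
87633594788904483740482/4164418012607581881763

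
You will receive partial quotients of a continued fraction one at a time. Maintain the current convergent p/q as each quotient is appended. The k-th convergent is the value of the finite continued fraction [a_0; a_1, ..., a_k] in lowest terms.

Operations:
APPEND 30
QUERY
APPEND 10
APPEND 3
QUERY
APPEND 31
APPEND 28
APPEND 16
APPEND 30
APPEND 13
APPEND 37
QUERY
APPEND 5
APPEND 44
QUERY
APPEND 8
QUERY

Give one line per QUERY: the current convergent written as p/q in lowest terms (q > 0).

APPEND 30: p_0 = 30·1 + 0 = 30, q_0 = 30·0 + 1 = 1 → 30/1
APPEND 10: p_1 = 10·30 + 1 = 301, q_1 = 10·1 + 0 = 10 → 301/10
APPEND 3: p_2 = 3·301 + 30 = 933, q_2 = 3·10 + 1 = 31 → 933/31
APPEND 31: p_3 = 31·933 + 301 = 29224, q_3 = 31·31 + 10 = 971 → 29224/971
APPEND 28: p_4 = 28·29224 + 933 = 819205, q_4 = 28·971 + 31 = 27219 → 819205/27219
APPEND 16: p_5 = 16·819205 + 29224 = 13136504, q_5 = 16·27219 + 971 = 436475 → 13136504/436475
APPEND 30: p_6 = 30·13136504 + 819205 = 394914325, q_6 = 30·436475 + 27219 = 13121469 → 394914325/13121469
APPEND 13: p_7 = 13·394914325 + 13136504 = 5147022729, q_7 = 13·13121469 + 436475 = 171015572 → 5147022729/171015572
APPEND 37: p_8 = 37·5147022729 + 394914325 = 190834755298, q_8 = 37·171015572 + 13121469 = 6340697633 → 190834755298/6340697633
APPEND 5: p_9 = 5·190834755298 + 5147022729 = 959320799219, q_9 = 5·6340697633 + 171015572 = 31874503737 → 959320799219/31874503737
APPEND 44: p_10 = 44·959320799219 + 190834755298 = 42400949920934, q_10 = 44·31874503737 + 6340697633 = 1408818862061 → 42400949920934/1408818862061
APPEND 8: p_11 = 8·42400949920934 + 959320799219 = 340166920166691, q_11 = 8·1408818862061 + 31874503737 = 11302425400225 → 340166920166691/11302425400225

30/1
933/31
190834755298/6340697633
42400949920934/1408818862061
340166920166691/11302425400225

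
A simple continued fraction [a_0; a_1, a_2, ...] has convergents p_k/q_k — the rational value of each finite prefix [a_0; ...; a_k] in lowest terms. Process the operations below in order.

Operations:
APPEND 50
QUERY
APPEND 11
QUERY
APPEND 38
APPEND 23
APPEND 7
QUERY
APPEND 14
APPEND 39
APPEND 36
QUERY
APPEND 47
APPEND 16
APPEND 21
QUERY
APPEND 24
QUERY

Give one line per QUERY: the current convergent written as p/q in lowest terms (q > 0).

APPEND 50: p_0 = 50·1 + 0 = 50, q_0 = 50·0 + 1 = 1 → 50/1
APPEND 11: p_1 = 11·50 + 1 = 551, q_1 = 11·1 + 0 = 11 → 551/11
APPEND 38: p_2 = 38·551 + 50 = 20988, q_2 = 38·11 + 1 = 419 → 20988/419
APPEND 23: p_3 = 23·20988 + 551 = 483275, q_3 = 23·419 + 11 = 9648 → 483275/9648
APPEND 7: p_4 = 7·483275 + 20988 = 3403913, q_4 = 7·9648 + 419 = 67955 → 3403913/67955
APPEND 14: p_5 = 14·3403913 + 483275 = 48138057, q_5 = 14·67955 + 9648 = 961018 → 48138057/961018
APPEND 39: p_6 = 39·48138057 + 3403913 = 1880788136, q_6 = 39·961018 + 67955 = 37547657 → 1880788136/37547657
APPEND 36: p_7 = 36·1880788136 + 48138057 = 67756510953, q_7 = 36·37547657 + 961018 = 1352676670 → 67756510953/1352676670
APPEND 47: p_8 = 47·67756510953 + 1880788136 = 3186436802927, q_8 = 47·1352676670 + 37547657 = 63613351147 → 3186436802927/63613351147
APPEND 16: p_9 = 16·3186436802927 + 67756510953 = 51050745357785, q_9 = 16·63613351147 + 1352676670 = 1019166295022 → 51050745357785/1019166295022
APPEND 21: p_10 = 21·51050745357785 + 3186436802927 = 1075252089316412, q_10 = 21·1019166295022 + 63613351147 = 21466105546609 → 1075252089316412/21466105546609
APPEND 24: p_11 = 24·1075252089316412 + 51050745357785 = 25857100888951673, q_11 = 24·21466105546609 + 1019166295022 = 516205699413638 → 25857100888951673/516205699413638

50/1
551/11
3403913/67955
67756510953/1352676670
1075252089316412/21466105546609
25857100888951673/516205699413638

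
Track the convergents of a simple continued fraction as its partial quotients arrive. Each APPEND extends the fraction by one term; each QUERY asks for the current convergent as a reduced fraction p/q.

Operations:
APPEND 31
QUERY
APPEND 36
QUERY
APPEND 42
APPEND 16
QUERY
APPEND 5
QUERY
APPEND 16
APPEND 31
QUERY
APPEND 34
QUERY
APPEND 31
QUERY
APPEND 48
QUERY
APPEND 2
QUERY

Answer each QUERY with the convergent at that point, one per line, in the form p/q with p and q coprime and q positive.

31/1
1117/36
752237/24244
3808130/122733
1915959957/61749865
65204320855/2101483382
2023249906462/65207734707
97181199831031/3132072749318
196385649568524/6329353233343

APPEND 31: p_0 = 31·1 + 0 = 31, q_0 = 31·0 + 1 = 1 → 31/1
APPEND 36: p_1 = 36·31 + 1 = 1117, q_1 = 36·1 + 0 = 36 → 1117/36
APPEND 42: p_2 = 42·1117 + 31 = 46945, q_2 = 42·36 + 1 = 1513 → 46945/1513
APPEND 16: p_3 = 16·46945 + 1117 = 752237, q_3 = 16·1513 + 36 = 24244 → 752237/24244
APPEND 5: p_4 = 5·752237 + 46945 = 3808130, q_4 = 5·24244 + 1513 = 122733 → 3808130/122733
APPEND 16: p_5 = 16·3808130 + 752237 = 61682317, q_5 = 16·122733 + 24244 = 1987972 → 61682317/1987972
APPEND 31: p_6 = 31·61682317 + 3808130 = 1915959957, q_6 = 31·1987972 + 122733 = 61749865 → 1915959957/61749865
APPEND 34: p_7 = 34·1915959957 + 61682317 = 65204320855, q_7 = 34·61749865 + 1987972 = 2101483382 → 65204320855/2101483382
APPEND 31: p_8 = 31·65204320855 + 1915959957 = 2023249906462, q_8 = 31·2101483382 + 61749865 = 65207734707 → 2023249906462/65207734707
APPEND 48: p_9 = 48·2023249906462 + 65204320855 = 97181199831031, q_9 = 48·65207734707 + 2101483382 = 3132072749318 → 97181199831031/3132072749318
APPEND 2: p_10 = 2·97181199831031 + 2023249906462 = 196385649568524, q_10 = 2·3132072749318 + 65207734707 = 6329353233343 → 196385649568524/6329353233343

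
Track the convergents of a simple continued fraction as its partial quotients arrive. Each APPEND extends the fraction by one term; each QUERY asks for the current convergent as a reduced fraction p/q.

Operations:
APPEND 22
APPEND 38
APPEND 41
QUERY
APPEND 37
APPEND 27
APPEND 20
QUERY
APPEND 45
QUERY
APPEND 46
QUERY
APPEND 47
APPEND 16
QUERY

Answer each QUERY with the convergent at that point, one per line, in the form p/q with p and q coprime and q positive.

APPEND 22: p_0 = 22·1 + 0 = 22, q_0 = 22·0 + 1 = 1 → 22/1
APPEND 38: p_1 = 38·22 + 1 = 837, q_1 = 38·1 + 0 = 38 → 837/38
APPEND 41: p_2 = 41·837 + 22 = 34339, q_2 = 41·38 + 1 = 1559 → 34339/1559
APPEND 37: p_3 = 37·34339 + 837 = 1271380, q_3 = 37·1559 + 38 = 57721 → 1271380/57721
APPEND 27: p_4 = 27·1271380 + 34339 = 34361599, q_4 = 27·57721 + 1559 = 1560026 → 34361599/1560026
APPEND 20: p_5 = 20·34361599 + 1271380 = 688503360, q_5 = 20·1560026 + 57721 = 31258241 → 688503360/31258241
APPEND 45: p_6 = 45·688503360 + 34361599 = 31017012799, q_6 = 45·31258241 + 1560026 = 1408180871 → 31017012799/1408180871
APPEND 46: p_7 = 46·31017012799 + 688503360 = 1427471092114, q_7 = 46·1408180871 + 31258241 = 64807578307 → 1427471092114/64807578307
APPEND 47: p_8 = 47·1427471092114 + 31017012799 = 67122158342157, q_8 = 47·64807578307 + 1408180871 = 3047364361300 → 67122158342157/3047364361300
APPEND 16: p_9 = 16·67122158342157 + 1427471092114 = 1075382004566626, q_9 = 16·3047364361300 + 64807578307 = 48822637359107 → 1075382004566626/48822637359107

34339/1559
688503360/31258241
31017012799/1408180871
1427471092114/64807578307
1075382004566626/48822637359107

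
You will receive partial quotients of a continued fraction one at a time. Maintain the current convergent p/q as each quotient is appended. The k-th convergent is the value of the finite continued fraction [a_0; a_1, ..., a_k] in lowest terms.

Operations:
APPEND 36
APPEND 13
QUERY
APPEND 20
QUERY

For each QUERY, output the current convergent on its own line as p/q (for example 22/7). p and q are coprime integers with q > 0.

469/13
9416/261

APPEND 36: p_0 = 36·1 + 0 = 36, q_0 = 36·0 + 1 = 1 → 36/1
APPEND 13: p_1 = 13·36 + 1 = 469, q_1 = 13·1 + 0 = 13 → 469/13
APPEND 20: p_2 = 20·469 + 36 = 9416, q_2 = 20·13 + 1 = 261 → 9416/261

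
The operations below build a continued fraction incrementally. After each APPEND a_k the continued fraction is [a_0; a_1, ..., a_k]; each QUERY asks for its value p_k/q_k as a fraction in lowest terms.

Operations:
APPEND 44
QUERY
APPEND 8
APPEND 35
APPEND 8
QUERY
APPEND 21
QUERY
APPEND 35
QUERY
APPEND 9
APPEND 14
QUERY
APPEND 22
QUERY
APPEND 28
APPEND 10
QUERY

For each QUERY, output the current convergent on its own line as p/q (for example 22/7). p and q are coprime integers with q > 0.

44/1
99545/2256
2102844/47657
73699085/1670251
9389223611/212789075
207228314051/4696439566
58325048484441/1321827408796

APPEND 44: p_0 = 44·1 + 0 = 44, q_0 = 44·0 + 1 = 1 → 44/1
APPEND 8: p_1 = 8·44 + 1 = 353, q_1 = 8·1 + 0 = 8 → 353/8
APPEND 35: p_2 = 35·353 + 44 = 12399, q_2 = 35·8 + 1 = 281 → 12399/281
APPEND 8: p_3 = 8·12399 + 353 = 99545, q_3 = 8·281 + 8 = 2256 → 99545/2256
APPEND 21: p_4 = 21·99545 + 12399 = 2102844, q_4 = 21·2256 + 281 = 47657 → 2102844/47657
APPEND 35: p_5 = 35·2102844 + 99545 = 73699085, q_5 = 35·47657 + 2256 = 1670251 → 73699085/1670251
APPEND 9: p_6 = 9·73699085 + 2102844 = 665394609, q_6 = 9·1670251 + 47657 = 15079916 → 665394609/15079916
APPEND 14: p_7 = 14·665394609 + 73699085 = 9389223611, q_7 = 14·15079916 + 1670251 = 212789075 → 9389223611/212789075
APPEND 22: p_8 = 22·9389223611 + 665394609 = 207228314051, q_8 = 22·212789075 + 15079916 = 4696439566 → 207228314051/4696439566
APPEND 28: p_9 = 28·207228314051 + 9389223611 = 5811782017039, q_9 = 28·4696439566 + 212789075 = 131713096923 → 5811782017039/131713096923
APPEND 10: p_10 = 10·5811782017039 + 207228314051 = 58325048484441, q_10 = 10·131713096923 + 4696439566 = 1321827408796 → 58325048484441/1321827408796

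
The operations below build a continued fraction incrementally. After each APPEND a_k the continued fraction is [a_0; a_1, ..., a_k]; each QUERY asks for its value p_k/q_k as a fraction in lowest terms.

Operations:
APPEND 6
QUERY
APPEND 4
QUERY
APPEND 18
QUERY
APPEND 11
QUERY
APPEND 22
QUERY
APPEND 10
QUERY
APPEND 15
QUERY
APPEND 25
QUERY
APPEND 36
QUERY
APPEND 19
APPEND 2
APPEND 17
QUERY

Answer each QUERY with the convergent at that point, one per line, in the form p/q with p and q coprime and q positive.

APPEND 6: p_0 = 6·1 + 0 = 6, q_0 = 6·0 + 1 = 1 → 6/1
APPEND 4: p_1 = 4·6 + 1 = 25, q_1 = 4·1 + 0 = 4 → 25/4
APPEND 18: p_2 = 18·25 + 6 = 456, q_2 = 18·4 + 1 = 73 → 456/73
APPEND 11: p_3 = 11·456 + 25 = 5041, q_3 = 11·73 + 4 = 807 → 5041/807
APPEND 22: p_4 = 22·5041 + 456 = 111358, q_4 = 22·807 + 73 = 17827 → 111358/17827
APPEND 10: p_5 = 10·111358 + 5041 = 1118621, q_5 = 10·17827 + 807 = 179077 → 1118621/179077
APPEND 15: p_6 = 15·1118621 + 111358 = 16890673, q_6 = 15·179077 + 17827 = 2703982 → 16890673/2703982
APPEND 25: p_7 = 25·16890673 + 1118621 = 423385446, q_7 = 25·2703982 + 179077 = 67778627 → 423385446/67778627
APPEND 36: p_8 = 36·423385446 + 16890673 = 15258766729, q_8 = 36·67778627 + 2703982 = 2442734554 → 15258766729/2442734554
APPEND 19: p_9 = 19·15258766729 + 423385446 = 290339953297, q_9 = 19·2442734554 + 67778627 = 46479735153 → 290339953297/46479735153
APPEND 2: p_10 = 2·290339953297 + 15258766729 = 595938673323, q_10 = 2·46479735153 + 2442734554 = 95402204860 → 595938673323/95402204860
APPEND 17: p_11 = 17·595938673323 + 290339953297 = 10421297399788, q_11 = 17·95402204860 + 46479735153 = 1668317217773 → 10421297399788/1668317217773

6/1
25/4
456/73
5041/807
111358/17827
1118621/179077
16890673/2703982
423385446/67778627
15258766729/2442734554
10421297399788/1668317217773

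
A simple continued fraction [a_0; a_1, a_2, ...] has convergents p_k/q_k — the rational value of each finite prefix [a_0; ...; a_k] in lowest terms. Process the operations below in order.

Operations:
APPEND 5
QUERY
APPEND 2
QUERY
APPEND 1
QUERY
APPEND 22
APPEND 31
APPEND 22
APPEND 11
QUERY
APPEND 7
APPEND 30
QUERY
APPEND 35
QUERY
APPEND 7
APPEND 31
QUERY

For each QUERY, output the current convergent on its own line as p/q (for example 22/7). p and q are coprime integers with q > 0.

5/1
11/2
16/3
2742360/513721
586086390/109790431
20532468451/3846307642
4494246800408/841898569317

APPEND 5: p_0 = 5·1 + 0 = 5, q_0 = 5·0 + 1 = 1 → 5/1
APPEND 2: p_1 = 2·5 + 1 = 11, q_1 = 2·1 + 0 = 2 → 11/2
APPEND 1: p_2 = 1·11 + 5 = 16, q_2 = 1·2 + 1 = 3 → 16/3
APPEND 22: p_3 = 22·16 + 11 = 363, q_3 = 22·3 + 2 = 68 → 363/68
APPEND 31: p_4 = 31·363 + 16 = 11269, q_4 = 31·68 + 3 = 2111 → 11269/2111
APPEND 22: p_5 = 22·11269 + 363 = 248281, q_5 = 22·2111 + 68 = 46510 → 248281/46510
APPEND 11: p_6 = 11·248281 + 11269 = 2742360, q_6 = 11·46510 + 2111 = 513721 → 2742360/513721
APPEND 7: p_7 = 7·2742360 + 248281 = 19444801, q_7 = 7·513721 + 46510 = 3642557 → 19444801/3642557
APPEND 30: p_8 = 30·19444801 + 2742360 = 586086390, q_8 = 30·3642557 + 513721 = 109790431 → 586086390/109790431
APPEND 35: p_9 = 35·586086390 + 19444801 = 20532468451, q_9 = 35·109790431 + 3642557 = 3846307642 → 20532468451/3846307642
APPEND 7: p_10 = 7·20532468451 + 586086390 = 144313365547, q_10 = 7·3846307642 + 109790431 = 27033943925 → 144313365547/27033943925
APPEND 31: p_11 = 31·144313365547 + 20532468451 = 4494246800408, q_11 = 31·27033943925 + 3846307642 = 841898569317 → 4494246800408/841898569317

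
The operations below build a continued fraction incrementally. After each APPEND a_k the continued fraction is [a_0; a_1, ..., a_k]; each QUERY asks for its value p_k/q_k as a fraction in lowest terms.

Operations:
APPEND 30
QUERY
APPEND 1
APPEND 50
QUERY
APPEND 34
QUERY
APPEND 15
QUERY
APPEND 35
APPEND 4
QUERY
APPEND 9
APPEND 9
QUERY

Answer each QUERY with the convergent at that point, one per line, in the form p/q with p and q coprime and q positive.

30/1
1580/51
53751/1735
807845/26076
114121149/3683656
9612889152/310289347

APPEND 30: p_0 = 30·1 + 0 = 30, q_0 = 30·0 + 1 = 1 → 30/1
APPEND 1: p_1 = 1·30 + 1 = 31, q_1 = 1·1 + 0 = 1 → 31/1
APPEND 50: p_2 = 50·31 + 30 = 1580, q_2 = 50·1 + 1 = 51 → 1580/51
APPEND 34: p_3 = 34·1580 + 31 = 53751, q_3 = 34·51 + 1 = 1735 → 53751/1735
APPEND 15: p_4 = 15·53751 + 1580 = 807845, q_4 = 15·1735 + 51 = 26076 → 807845/26076
APPEND 35: p_5 = 35·807845 + 53751 = 28328326, q_5 = 35·26076 + 1735 = 914395 → 28328326/914395
APPEND 4: p_6 = 4·28328326 + 807845 = 114121149, q_6 = 4·914395 + 26076 = 3683656 → 114121149/3683656
APPEND 9: p_7 = 9·114121149 + 28328326 = 1055418667, q_7 = 9·3683656 + 914395 = 34067299 → 1055418667/34067299
APPEND 9: p_8 = 9·1055418667 + 114121149 = 9612889152, q_8 = 9·34067299 + 3683656 = 310289347 → 9612889152/310289347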